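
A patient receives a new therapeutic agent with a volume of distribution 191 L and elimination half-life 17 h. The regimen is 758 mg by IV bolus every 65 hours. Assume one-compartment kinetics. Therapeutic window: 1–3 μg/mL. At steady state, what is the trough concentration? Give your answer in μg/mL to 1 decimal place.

0.3 μg/mL

Over one 65-h interval, 65/17 ≈ 3.8235 half-lives elapse, leaving f ≈ 0.0706 of each dose.
Accumulation ratio R = 1/(1 − f) ≈ 1/0.9294 ≈ 1.0760.
Single-dose peak C₀ = D/Vd = 758/191 ≈ 3.969 μg/mL.
Steady-state peak Cmax,ss = C₀·R ≈ 3.969 × 1.0760 ≈ 4.271 μg/mL.
One interval later, Cmin,ss = Cmax,ss·e^(−kτ) ≈ 4.271 × 0.0706 ≈ 0.302 μg/mL.
Trough 0.3 μg/mL vs MEC 1 μg/mL: subtherapeutic.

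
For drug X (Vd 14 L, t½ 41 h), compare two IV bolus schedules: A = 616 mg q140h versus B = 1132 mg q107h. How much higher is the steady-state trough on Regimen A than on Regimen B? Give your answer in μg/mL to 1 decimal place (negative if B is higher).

-11.3 μg/mL

Regimen A: f = (1/2)^(140/41) ≈ 0.0938; Cmin,ss = (616/14)·f/(1−f) ≈ 4.554 μg/mL.
Regimen B: f = (1/2)^(107/41) ≈ 0.1638; Cmin,ss = (1132/14)·f/(1−f) ≈ 15.839 μg/mL.
Difference ≈ 4.554 − 15.839 ≈ -11.285 μg/mL.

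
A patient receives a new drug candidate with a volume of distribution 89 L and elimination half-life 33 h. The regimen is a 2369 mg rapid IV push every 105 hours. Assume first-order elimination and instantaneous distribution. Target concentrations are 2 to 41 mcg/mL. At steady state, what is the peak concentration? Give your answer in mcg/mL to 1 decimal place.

τ/t½ = 105/33 ≈ 3.1818, so fraction remaining f = (1/2)^(105/33) ≈ 0.1102.
Accumulation ratio R = 1/(1 − f) ≈ 1/0.8898 ≈ 1.1238.
Each bolus raises the concentration by D/Vd = 2369/89 ≈ 26.618 mcg/mL.
Steady-state peak Cmax,ss = C₀·R ≈ 26.618 × 1.1238 ≈ 29.913 mcg/mL.
Peak 29.9 mcg/mL vs MTC 41 mcg/mL: below toxic threshold.

29.9 mcg/mL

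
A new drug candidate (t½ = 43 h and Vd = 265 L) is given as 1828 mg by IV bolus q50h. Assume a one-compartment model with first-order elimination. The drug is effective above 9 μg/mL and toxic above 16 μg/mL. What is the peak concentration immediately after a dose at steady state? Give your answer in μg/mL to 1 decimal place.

Over one 50-h interval, 50/43 ≈ 1.1628 half-lives elapse, leaving f ≈ 0.4466 of each dose.
At steady state, accumulation factor R = 1/(1 − e^(−kτ)) ≈ 1.8070.
Single-dose peak C₀ = D/Vd = 1828/265 ≈ 6.898 μg/mL.
Cmax,ss = C₀/(1 − f) ≈ 6.898/0.5534 ≈ 12.465 μg/mL.
Peak 12.5 μg/mL vs MTC 16 μg/mL: below toxic threshold.

12.5 μg/mL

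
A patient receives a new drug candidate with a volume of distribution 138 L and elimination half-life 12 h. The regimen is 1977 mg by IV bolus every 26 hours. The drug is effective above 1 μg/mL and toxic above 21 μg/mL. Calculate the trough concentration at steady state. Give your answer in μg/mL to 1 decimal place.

k = ln2/t½ = ln2/12 ≈ 0.057762 h⁻¹; fraction remaining f = e^(−kτ) = e^(−0.057762×26) ≈ 0.2227.
Single-dose peak C₀ = D/Vd = 1977/138 ≈ 14.326 μg/mL.
Steady-state trough Cmin,ss = C₀·f/(1−f) ≈ 14.326 × 0.2227/0.7773 ≈ 4.104 μg/mL.
Trough 4.1 μg/mL vs MEC 1 μg/mL: adequate.

4.1 μg/mL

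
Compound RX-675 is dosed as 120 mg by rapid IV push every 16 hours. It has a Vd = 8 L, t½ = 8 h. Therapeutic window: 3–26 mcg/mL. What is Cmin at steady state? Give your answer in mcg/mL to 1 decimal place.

5.0 mcg/mL

τ = 16 h = 2 half-lives, so f = (1/2)^2 = 0.25.
Accumulation ratio R = 1/(1 − f) = 1/0.75 = 4/3.
Single-dose peak C₀ = D/Vd = 120/8 = 15 mcg/mL.
Steady-state peak Cmax,ss = C₀·R = 15 × 4/3 ≈ 20.000 mcg/mL.
Steady-state trough Cmin,ss = Cmax,ss·f ≈ 20.000 × 0.25 ≈ 5.000 mcg/mL.
Trough 5.0 mcg/mL vs MEC 3 mcg/mL: adequate.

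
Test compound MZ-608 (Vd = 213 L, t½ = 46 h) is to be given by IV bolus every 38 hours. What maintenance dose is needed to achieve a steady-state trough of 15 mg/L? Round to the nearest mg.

τ/t½ = 38/46 ≈ 0.82609, so f = (1/2)^(38/46) ≈ 0.564057.
Cmin,ss = (D/Vd)·f/(1−f), so D = Cmin,ss·Vd·(1−f)/f.
D = 15 × 213 × (1−f)/f ≈ 15 × 213 × 0.77287 ≈ 2469.32 mg.

2469 mg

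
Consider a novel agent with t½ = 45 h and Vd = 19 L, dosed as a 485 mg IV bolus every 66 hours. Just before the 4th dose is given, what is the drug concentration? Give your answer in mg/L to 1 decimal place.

f = (1/2)^(τ/t½) = (1/2)^(66/45) ≈ 0.3618.
C₀ = D/Vd = 485/19 ≈ 25.526 mg/L.
Before the 4th dose, 3 doses have been given. Superposition: Cmin = C₀·(f + f² + … + f^3).
≈ 25.526 × (0.3618 + 0.1309 + 0.0474) ≈ 25.526 × 0.5401 ≈ 13.787 mg/L.

13.8 mg/L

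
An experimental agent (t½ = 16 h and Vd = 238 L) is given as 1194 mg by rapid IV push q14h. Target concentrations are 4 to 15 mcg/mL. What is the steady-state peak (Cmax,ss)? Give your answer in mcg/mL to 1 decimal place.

k = ln2/t½ = ln2/16 ≈ 0.043322 h⁻¹; fraction remaining f = e^(−kτ) = e^(−0.043322×14) ≈ 0.5453.
Accumulation ratio R = 1/(1 − f) ≈ 1/0.4547 ≈ 2.1993.
Single-dose peak C₀ = D/Vd = 1194/238 ≈ 5.017 mcg/mL.
Cmax,ss = C₀/(1 − f) ≈ 5.017/0.4547 ≈ 11.034 mcg/mL.
Peak 11.0 mcg/mL vs MTC 15 mcg/mL: below toxic threshold.

11.0 mcg/mL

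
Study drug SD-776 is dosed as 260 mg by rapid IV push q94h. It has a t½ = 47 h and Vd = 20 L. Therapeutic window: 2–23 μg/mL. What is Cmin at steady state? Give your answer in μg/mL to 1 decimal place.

4.3 μg/mL

τ = 94 h = 2 half-lives, so f = (1/2)^2 = 0.25.
At steady state, R = 1/(1 − 0.25) = 4/3.
Single-dose peak C₀ = D/Vd = 260/20 = 13 μg/mL.
Steady-state peak Cmax,ss = C₀·R = 13 × 4/3 ≈ 17.333 μg/mL.
Steady-state trough Cmin,ss = Cmax,ss·f ≈ 17.333 × 0.25 ≈ 4.333 μg/mL.
Trough 4.3 μg/mL vs MEC 2 μg/mL: adequate.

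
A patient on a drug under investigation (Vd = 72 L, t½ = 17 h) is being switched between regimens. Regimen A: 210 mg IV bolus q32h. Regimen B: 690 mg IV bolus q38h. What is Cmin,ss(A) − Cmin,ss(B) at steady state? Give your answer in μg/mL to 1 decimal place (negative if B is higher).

-1.5 μg/mL

Regimen A: f = (1/2)^(32/17) ≈ 0.2712; Cmin,ss = (210/72)·f/(1−f) ≈ 1.085 μg/mL.
Regimen B: f = (1/2)^(38/17) ≈ 0.2124; Cmin,ss = (690/72)·f/(1−f) ≈ 2.584 μg/mL.
Difference ≈ 1.085 − 2.584 ≈ -1.499 μg/mL.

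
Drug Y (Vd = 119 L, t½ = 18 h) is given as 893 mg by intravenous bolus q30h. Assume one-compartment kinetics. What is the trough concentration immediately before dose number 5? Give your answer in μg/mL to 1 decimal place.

3.4 μg/mL

f = (1/2)^(τ/t½) = (1/2)^(30/18) ≈ 0.3150.
C₀ = D/Vd = 893/119 ≈ 7.504 μg/mL.
Before the 5th dose, 4 doses have been given. Superposition: Cmin = C₀·(f + f² + … + f^4).
≈ 7.504 × (0.3150 + 0.0992 + 0.0313 + 0.0098) ≈ 7.504 × 0.4553 ≈ 3.417 μg/mL.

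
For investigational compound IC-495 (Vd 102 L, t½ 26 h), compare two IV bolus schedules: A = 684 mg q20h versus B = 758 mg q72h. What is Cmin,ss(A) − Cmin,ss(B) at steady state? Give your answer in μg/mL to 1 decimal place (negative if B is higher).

8.2 μg/mL

Regimen A: f = (1/2)^(20/26) ≈ 0.5867; Cmin,ss = (684/102)·f/(1−f) ≈ 9.519 μg/mL.
Regimen B: f = (1/2)^(72/26) ≈ 0.1467; Cmin,ss = (758/102)·f/(1−f) ≈ 1.278 μg/mL.
Difference ≈ 9.519 − 1.278 ≈ 8.241 μg/mL.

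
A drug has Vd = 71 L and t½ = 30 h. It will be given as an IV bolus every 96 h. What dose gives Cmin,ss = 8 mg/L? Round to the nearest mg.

4652 mg

τ/t½ = 96/30 ≈ 3.2, so f = (1/2)^(96/30) ≈ 0.108819.
Cmin,ss = (D/Vd)·f/(1−f), so D = Cmin,ss·Vd·(1−f)/f.
D = 8 × 71 × (1−f)/f ≈ 8 × 71 × 8.18957 ≈ 4651.68 mg.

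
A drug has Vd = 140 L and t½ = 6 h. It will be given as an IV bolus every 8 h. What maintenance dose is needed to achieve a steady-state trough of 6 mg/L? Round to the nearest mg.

1277 mg

τ/t½ = 8/6 ≈ 1.3333, so f = (1/2)^(8/6) ≈ 0.396850.
Cmin,ss = (D/Vd)·f/(1−f), so D = Cmin,ss·Vd·(1−f)/f.
D = 6 × 140 × (1−f)/f ≈ 6 × 140 × 1.51984 ≈ 1276.67 mg.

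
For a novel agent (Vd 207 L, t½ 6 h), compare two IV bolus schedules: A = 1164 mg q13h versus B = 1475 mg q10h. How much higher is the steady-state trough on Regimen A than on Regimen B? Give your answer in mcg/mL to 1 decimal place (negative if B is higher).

Regimen A: f = (1/2)^(13/6) ≈ 0.2227; Cmin,ss = (1164/207)·f/(1−f) ≈ 1.611 mcg/mL.
Regimen B: f = (1/2)^(10/6) ≈ 0.3150; Cmin,ss = (1475/207)·f/(1−f) ≈ 3.277 mcg/mL.
Difference ≈ 1.611 − 3.277 ≈ -1.666 mcg/mL.

-1.7 mcg/mL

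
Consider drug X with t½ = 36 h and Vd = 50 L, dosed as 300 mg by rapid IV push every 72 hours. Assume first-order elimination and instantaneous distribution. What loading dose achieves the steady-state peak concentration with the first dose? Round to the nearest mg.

f = (1/2)^(72/36) ≈ 0.250000; accumulation ratio R = 1/(1−f) ≈ 1.33333.
Loading dose to hit Cmax,ss on first dose: D_load = D_maint·R ≈ 300 × 1.33333 ≈ 400.00 mg.

400 mg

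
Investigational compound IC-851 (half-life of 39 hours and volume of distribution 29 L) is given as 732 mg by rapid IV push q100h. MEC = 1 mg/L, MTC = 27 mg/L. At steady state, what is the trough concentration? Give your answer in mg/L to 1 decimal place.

k = ln2/t½ = ln2/39 ≈ 0.017773 h⁻¹; fraction remaining f = e^(−kτ) = e^(−0.017773×100) ≈ 0.1691.
Accumulation ratio R = 1/(1 − f) ≈ 1/0.8309 ≈ 1.2035.
Single-dose peak C₀ = D/Vd = 732/29 ≈ 25.241 mg/L.
Steady-state peak Cmax,ss = C₀·R ≈ 25.241 × 1.2035 ≈ 30.378 mg/L.
One interval later, Cmin,ss = Cmax,ss·e^(−kτ) ≈ 30.378 × 0.1691 ≈ 5.137 mg/L.
Trough 5.1 mg/L vs MEC 1 mg/L: adequate.

5.1 mg/L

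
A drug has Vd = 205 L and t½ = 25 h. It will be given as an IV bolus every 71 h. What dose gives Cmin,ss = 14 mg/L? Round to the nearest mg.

τ/t½ = 71/25 ≈ 2.84, so f = (1/2)^(71/25) ≈ 0.139661.
Cmin,ss = (D/Vd)·f/(1−f), so D = Cmin,ss·Vd·(1−f)/f.
D = 14 × 205 × (1−f)/f ≈ 14 × 205 × 6.16020 ≈ 17679.77 mg.

17680 mg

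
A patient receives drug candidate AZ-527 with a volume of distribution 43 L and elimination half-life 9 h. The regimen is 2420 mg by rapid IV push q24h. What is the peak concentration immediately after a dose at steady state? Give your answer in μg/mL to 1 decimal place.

τ/t½ = 24/9 ≈ 2.6667, so fraction remaining f = (1/2)^(24/9) ≈ 0.1575.
At steady state, accumulation factor R = 1/(1 − e^(−kτ)) ≈ 1.1869.
Single-dose peak C₀ = D/Vd = 2420/43 ≈ 56.279 μg/mL.
Cmax,ss = C₀/(1 − f) ≈ 56.279/0.8425 ≈ 66.800 μg/mL.

66.8 μg/mL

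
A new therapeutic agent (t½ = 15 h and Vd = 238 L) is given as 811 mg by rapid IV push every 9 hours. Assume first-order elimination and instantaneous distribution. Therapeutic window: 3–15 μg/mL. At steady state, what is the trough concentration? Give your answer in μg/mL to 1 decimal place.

6.6 μg/mL

k = ln2/t½ = ln2/15 ≈ 0.046210 h⁻¹; fraction remaining f = e^(−kτ) = e^(−0.046210×9) ≈ 0.6598.
Accumulation ratio R = 1/(1 − f) ≈ 1/0.3402 ≈ 2.9394.
Each bolus raises the concentration by D/Vd = 811/238 ≈ 3.408 μg/mL.
Cmax,ss = C₀/(1 − f) ≈ 3.408/0.3402 ≈ 10.018 μg/mL.
One interval later, Cmin,ss = Cmax,ss·e^(−kτ) ≈ 10.018 × 0.6598 ≈ 6.610 μg/mL.
Trough 6.6 μg/mL vs MEC 3 μg/mL: adequate.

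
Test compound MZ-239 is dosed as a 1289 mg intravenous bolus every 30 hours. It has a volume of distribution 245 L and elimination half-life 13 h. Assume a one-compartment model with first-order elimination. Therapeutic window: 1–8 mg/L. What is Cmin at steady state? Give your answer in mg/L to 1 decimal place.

1.3 mg/L

k = ln2/t½ = ln2/13 ≈ 0.053319 h⁻¹; fraction remaining f = e^(−kτ) = e^(−0.053319×30) ≈ 0.2020.
At steady state, accumulation factor R = 1/(1 − e^(−kτ)) ≈ 1.2531.
Each bolus raises the concentration by D/Vd = 1289/245 ≈ 5.261 mg/L.
Steady-state peak Cmax,ss = C₀·R ≈ 5.261 × 1.2531 ≈ 6.593 mg/L.
Steady-state trough Cmin,ss = Cmax,ss·f ≈ 6.593 × 0.2020 ≈ 1.332 mg/L.
Trough 1.3 mg/L vs MEC 1 mg/L: adequate.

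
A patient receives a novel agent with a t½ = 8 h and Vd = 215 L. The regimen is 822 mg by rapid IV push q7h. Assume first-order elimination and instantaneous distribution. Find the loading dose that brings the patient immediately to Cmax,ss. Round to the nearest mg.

1808 mg

f = (1/2)^(7/8) ≈ 0.545254; accumulation ratio R = 1/(1−f) ≈ 2.19903.
Loading dose to hit Cmax,ss on first dose: D_load = D_maint·R ≈ 822 × 2.19903 ≈ 1807.60 mg.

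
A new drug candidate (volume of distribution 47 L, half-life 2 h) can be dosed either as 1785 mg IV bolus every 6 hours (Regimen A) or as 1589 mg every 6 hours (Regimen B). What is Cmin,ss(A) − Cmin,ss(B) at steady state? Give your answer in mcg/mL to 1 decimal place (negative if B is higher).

Regimen A: f = (1/2)^(6/2) ≈ 0.1250; Cmin,ss = (1785/47)·f/(1−f) ≈ 5.426 mcg/mL.
Regimen B: f = (1/2)^(6/2) ≈ 0.1250; Cmin,ss = (1589/47)·f/(1−f) ≈ 4.830 mcg/mL.
Difference ≈ 5.426 − 4.830 ≈ 0.596 mcg/mL.

0.6 mcg/mL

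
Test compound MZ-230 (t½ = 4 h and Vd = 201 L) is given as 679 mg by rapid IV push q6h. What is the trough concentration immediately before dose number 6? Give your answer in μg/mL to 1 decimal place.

1.8 μg/mL

f = (1/2)^(τ/t½) = (1/2)^(6/4) ≈ 0.3536.
C₀ = D/Vd = 679/201 ≈ 3.378 μg/mL.
Before the 6th dose, 5 doses have been given. Superposition: Cmin = C₀·(f + f² + … + f^5).
≈ 3.378 × (0.3536 + 0.1250 + 0.0442 + 0.0156 + 0.0055) ≈ 3.378 × 0.5439 ≈ 1.837 μg/mL.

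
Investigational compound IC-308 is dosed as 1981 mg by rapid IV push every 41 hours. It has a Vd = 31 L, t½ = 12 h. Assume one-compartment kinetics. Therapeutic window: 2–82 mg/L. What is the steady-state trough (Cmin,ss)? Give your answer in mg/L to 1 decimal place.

τ/t½ = 41/12 ≈ 3.4167, so fraction remaining f = (1/2)^(41/12) ≈ 0.0936.
Accumulation ratio R = 1/(1 − f) ≈ 1/0.9064 ≈ 1.1033.
Each bolus raises the concentration by D/Vd = 1981/31 ≈ 63.903 mg/L.
Steady-state peak Cmax,ss = C₀·R ≈ 63.903 × 1.1033 ≈ 70.504 mg/L.
Steady-state trough Cmin,ss = Cmax,ss·f ≈ 70.504 × 0.0936 ≈ 6.599 mg/L.
Trough 6.6 mg/L vs MEC 2 mg/L: adequate.

6.6 mg/L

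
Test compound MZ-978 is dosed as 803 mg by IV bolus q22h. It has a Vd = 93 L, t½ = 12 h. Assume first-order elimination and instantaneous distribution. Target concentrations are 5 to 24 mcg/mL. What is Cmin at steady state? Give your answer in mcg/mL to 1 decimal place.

τ/t½ = 22/12 ≈ 1.8333, so fraction remaining f = (1/2)^(22/12) ≈ 0.2806.
Each bolus raises the concentration by D/Vd = 803/93 ≈ 8.634 mcg/mL.
Steady-state trough Cmin,ss = C₀·f/(1−f) ≈ 8.634 × 0.2806/0.7194 ≈ 3.368 mcg/mL.
Trough 3.4 mcg/mL vs MEC 5 mcg/mL: subtherapeutic.

3.4 mcg/mL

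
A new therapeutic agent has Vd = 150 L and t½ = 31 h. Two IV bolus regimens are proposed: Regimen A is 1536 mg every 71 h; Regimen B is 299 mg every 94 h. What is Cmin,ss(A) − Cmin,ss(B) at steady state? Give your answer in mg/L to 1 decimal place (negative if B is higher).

2.4 mg/L

Regimen A: f = (1/2)^(71/31) ≈ 0.2044; Cmin,ss = (1536/150)·f/(1−f) ≈ 2.631 mg/L.
Regimen B: f = (1/2)^(94/31) ≈ 0.1222; Cmin,ss = (299/150)·f/(1−f) ≈ 0.277 mg/L.
Difference ≈ 2.631 − 0.277 ≈ 2.354 mg/L.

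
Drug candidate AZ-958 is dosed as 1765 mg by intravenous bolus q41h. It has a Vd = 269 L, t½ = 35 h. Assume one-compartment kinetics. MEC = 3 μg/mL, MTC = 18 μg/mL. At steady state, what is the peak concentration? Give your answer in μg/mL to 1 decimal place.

k = ln2/t½ = ln2/35 ≈ 0.019804 h⁻¹; fraction remaining f = e^(−kτ) = e^(−0.019804×41) ≈ 0.4440.
At steady state, accumulation factor R = 1/(1 − e^(−kτ)) ≈ 1.7986.
Each bolus raises the concentration by D/Vd = 1765/269 ≈ 6.561 μg/mL.
Cmax,ss = C₀/(1 − f) ≈ 6.561/0.5560 ≈ 11.800 μg/mL.
Peak 11.8 μg/mL vs MTC 18 μg/mL: below toxic threshold.

11.8 μg/mL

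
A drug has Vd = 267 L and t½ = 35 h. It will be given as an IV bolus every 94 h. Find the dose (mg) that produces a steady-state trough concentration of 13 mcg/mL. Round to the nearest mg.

τ/t½ = 94/35 ≈ 2.6857, so f = (1/2)^(94/35) ≈ 0.155424.
Cmin,ss = (D/Vd)·f/(1−f), so D = Cmin,ss·Vd·(1−f)/f.
D = 13 × 267 × (1−f)/f ≈ 13 × 267 × 5.43401 ≈ 18861.45 mg.

18861 mg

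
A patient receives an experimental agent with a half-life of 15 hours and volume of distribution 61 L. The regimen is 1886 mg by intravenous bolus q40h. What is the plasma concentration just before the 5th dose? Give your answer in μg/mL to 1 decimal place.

f = (1/2)^(τ/t½) = (1/2)^(40/15) ≈ 0.1575.
C₀ = D/Vd = 1886/61 ≈ 30.918 μg/mL.
Before the 5th dose, 4 doses have been given. Superposition: Cmin = C₀·(f + f² + … + f^4).
≈ 30.918 × (0.1575 + 0.0248 + 0.0039 + 0.0006) ≈ 30.918 × 0.1868 ≈ 5.775 μg/mL.

5.8 μg/mL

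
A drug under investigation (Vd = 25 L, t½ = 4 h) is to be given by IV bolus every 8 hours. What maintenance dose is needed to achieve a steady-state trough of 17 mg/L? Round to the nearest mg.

1275 mg

τ/t½ = 8/4 ≈ 2, so f = (1/2)^(8/4) ≈ 0.250000.
Cmin,ss = (D/Vd)·f/(1−f), so D = Cmin,ss·Vd·(1−f)/f.
D = 17 × 25 × (1−f)/f ≈ 17 × 25 × 3.00000 ≈ 1275.00 mg.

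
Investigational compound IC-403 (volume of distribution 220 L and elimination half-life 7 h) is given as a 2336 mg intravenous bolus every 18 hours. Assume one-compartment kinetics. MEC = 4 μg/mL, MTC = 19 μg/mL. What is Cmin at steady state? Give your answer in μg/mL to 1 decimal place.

Over one 18-h interval, 18/7 ≈ 2.5714 half-lives elapse, leaving f ≈ 0.1682 of each dose.
Each bolus raises the concentration by D/Vd = 2336/220 ≈ 10.618 μg/mL.
Steady-state trough Cmin,ss = C₀·f/(1−f) ≈ 10.618 × 0.1682/0.8318 ≈ 2.147 μg/mL.
Trough 2.1 μg/mL vs MEC 4 μg/mL: subtherapeutic.

2.1 μg/mL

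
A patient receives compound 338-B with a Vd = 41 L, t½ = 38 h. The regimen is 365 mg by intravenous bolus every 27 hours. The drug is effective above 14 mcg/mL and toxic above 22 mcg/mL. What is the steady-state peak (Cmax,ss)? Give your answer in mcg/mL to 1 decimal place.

τ/t½ = 27/38 ≈ 0.71053, so fraction remaining f = (1/2)^(27/38) ≈ 0.6111.
Accumulation ratio R = 1/(1 − f) ≈ 1/0.3889 ≈ 2.5714.
Single-dose peak C₀ = D/Vd = 365/41 ≈ 8.902 mcg/mL.
Steady-state peak Cmax,ss = C₀·R ≈ 8.902 × 2.5714 ≈ 22.891 mcg/mL.
Peak 22.9 mcg/mL vs MTC 22 mcg/mL: exceeds toxic threshold.

22.9 mcg/mL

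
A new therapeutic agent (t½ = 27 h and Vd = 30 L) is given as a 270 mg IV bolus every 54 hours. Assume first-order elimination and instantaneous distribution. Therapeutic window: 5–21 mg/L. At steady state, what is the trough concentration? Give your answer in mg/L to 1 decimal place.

The dosing interval is 2 half-lives, so f = 2^(−2) = 0.25.
Accumulation ratio R = 1/(1 − f) = 1/0.75 = 4/3.
Single-dose peak C₀ = D/Vd = 270/30 = 9 mg/L.
Steady-state peak Cmax,ss = C₀·R = 9 × 4/3 ≈ 12.000 mg/L.
Steady-state trough Cmin,ss = Cmax,ss·f ≈ 12.000 × 0.25 ≈ 3.000 mg/L.
Trough 3.0 mg/L vs MEC 5 mg/L: subtherapeutic.

3.0 mg/L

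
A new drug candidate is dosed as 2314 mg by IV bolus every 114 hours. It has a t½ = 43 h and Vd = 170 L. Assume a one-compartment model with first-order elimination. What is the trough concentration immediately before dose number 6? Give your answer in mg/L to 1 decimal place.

2.6 mg/L

f = (1/2)^(τ/t½) = (1/2)^(114/43) ≈ 0.1592.
C₀ = D/Vd = 2314/170 ≈ 13.612 mg/L.
Before the 6th dose, 5 doses have been given. Superposition: Cmin = C₀·(f + f² + … + f^5).
≈ 13.612 × (0.1592 + 0.0253 + 0.0040 + 0.0006 + 0.0001) ≈ 13.612 × 0.1892 ≈ 2.575 mg/L.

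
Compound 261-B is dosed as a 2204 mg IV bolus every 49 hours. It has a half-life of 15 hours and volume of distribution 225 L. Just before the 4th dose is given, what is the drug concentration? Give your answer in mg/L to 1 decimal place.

f = (1/2)^(τ/t½) = (1/2)^(49/15) ≈ 0.1039.
C₀ = D/Vd = 2204/225 ≈ 9.796 mg/L.
Before the 4th dose, 3 doses have been given. Superposition: Cmin = C₀·(f + f² + … + f^3).
≈ 9.796 × (0.1039 + 0.0108 + 0.0011) ≈ 9.796 × 0.1158 ≈ 1.134 mg/L.

1.1 mg/L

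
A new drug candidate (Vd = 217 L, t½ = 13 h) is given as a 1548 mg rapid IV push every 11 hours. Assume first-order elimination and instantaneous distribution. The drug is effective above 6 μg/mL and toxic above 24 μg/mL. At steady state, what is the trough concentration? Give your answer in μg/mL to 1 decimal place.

8.9 μg/mL

Over one 11-h interval, 11/13 ≈ 0.84615 half-lives elapse, leaving f ≈ 0.5563 of each dose.
Single-dose peak C₀ = D/Vd = 1548/217 ≈ 7.134 μg/mL.
Steady-state trough Cmin,ss = C₀·f/(1−f) ≈ 7.134 × 0.5563/0.4437 ≈ 8.944 μg/mL.
Trough 8.9 μg/mL vs MEC 6 μg/mL: adequate.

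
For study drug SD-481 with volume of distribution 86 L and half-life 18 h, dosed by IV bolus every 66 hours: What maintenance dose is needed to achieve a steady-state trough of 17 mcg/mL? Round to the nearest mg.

τ/t½ = 66/18 ≈ 3.6667, so f = (1/2)^(66/18) ≈ 0.078745.
Cmin,ss = (D/Vd)·f/(1−f), so D = Cmin,ss·Vd·(1−f)/f.
D = 17 × 86 × (1−f)/f ≈ 17 × 86 × 11.69922 ≈ 17104.26 mg.

17104 mg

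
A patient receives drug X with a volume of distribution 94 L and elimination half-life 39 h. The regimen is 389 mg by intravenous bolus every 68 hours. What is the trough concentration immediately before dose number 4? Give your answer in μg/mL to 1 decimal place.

f = (1/2)^(τ/t½) = (1/2)^(68/39) ≈ 0.2986.
C₀ = D/Vd = 389/94 ≈ 4.138 μg/mL.
Before the 4th dose, 3 doses have been given. Superposition: Cmin = C₀·(f + f² + … + f^3).
≈ 4.138 × (0.2986 + 0.0892 + 0.0266) ≈ 4.138 × 0.4144 ≈ 1.715 μg/mL.

1.7 μg/mL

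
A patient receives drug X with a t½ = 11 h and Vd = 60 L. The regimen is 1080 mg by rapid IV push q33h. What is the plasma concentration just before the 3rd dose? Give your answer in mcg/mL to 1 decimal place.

f = (1/2)^(τ/t½) = (1/2)^(33/11) ≈ 0.1250.
C₀ = D/Vd = 1080/60 ≈ 18.000 mcg/mL.
Before the 3rd dose, 2 doses have been given. Superposition: Cmin = C₀·(f + f²).
≈ 18.000 × (0.1250 + 0.0156) ≈ 18.000 × 0.1406 ≈ 2.531 mcg/mL.

2.5 mcg/mL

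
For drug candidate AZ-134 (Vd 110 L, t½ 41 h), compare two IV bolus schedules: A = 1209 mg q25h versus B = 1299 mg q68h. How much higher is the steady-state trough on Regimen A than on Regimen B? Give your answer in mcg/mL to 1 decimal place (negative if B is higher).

15.4 mcg/mL

Regimen A: f = (1/2)^(25/41) ≈ 0.6553; Cmin,ss = (1209/110)·f/(1−f) ≈ 20.895 mcg/mL.
Regimen B: f = (1/2)^(68/41) ≈ 0.3168; Cmin,ss = (1299/110)·f/(1−f) ≈ 5.476 mcg/mL.
Difference ≈ 20.895 − 5.476 ≈ 15.419 mcg/mL.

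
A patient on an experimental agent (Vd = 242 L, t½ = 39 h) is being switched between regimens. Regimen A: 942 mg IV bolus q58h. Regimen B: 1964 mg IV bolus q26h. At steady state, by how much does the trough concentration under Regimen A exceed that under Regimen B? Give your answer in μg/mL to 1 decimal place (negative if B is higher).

Regimen A: f = (1/2)^(58/39) ≈ 0.3567; Cmin,ss = (942/242)·f/(1−f) ≈ 2.158 μg/mL.
Regimen B: f = (1/2)^(26/39) ≈ 0.6300; Cmin,ss = (1964/242)·f/(1−f) ≈ 13.819 μg/mL.
Difference ≈ 2.158 − 13.819 ≈ -11.661 μg/mL.

-11.7 μg/mL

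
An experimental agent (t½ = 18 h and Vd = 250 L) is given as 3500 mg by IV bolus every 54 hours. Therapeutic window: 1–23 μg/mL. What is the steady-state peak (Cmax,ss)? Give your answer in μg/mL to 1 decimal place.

τ = 54 h = 3 half-lives, so f = (1/2)^3 = 0.125.
At steady state, R = 1/(1 − 0.125) = 8/7.
Single-dose peak C₀ = D/Vd = 3500/250 = 14 μg/mL.
Steady-state peak Cmax,ss = C₀·R = 14 × 8/7 ≈ 16.000 μg/mL.
Peak 16.0 μg/mL vs MTC 23 μg/mL: below toxic threshold.

16.0 μg/mL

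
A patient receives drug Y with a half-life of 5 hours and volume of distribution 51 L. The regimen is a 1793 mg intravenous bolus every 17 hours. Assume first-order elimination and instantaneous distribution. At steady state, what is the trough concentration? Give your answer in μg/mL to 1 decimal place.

Over one 17-h interval, 17/5 ≈ 3.4 half-lives elapse, leaving f ≈ 0.0947 of each dose.
At steady state, accumulation factor R = 1/(1 − e^(−kτ)) ≈ 1.1046.
Each bolus raises the concentration by D/Vd = 1793/51 ≈ 35.157 μg/mL.
Steady-state peak Cmax,ss = C₀·R ≈ 35.157 × 1.1046 ≈ 38.834 μg/mL.
One interval later, Cmin,ss = Cmax,ss·e^(−kτ) ≈ 38.834 × 0.0947 ≈ 3.678 μg/mL.

3.7 μg/mL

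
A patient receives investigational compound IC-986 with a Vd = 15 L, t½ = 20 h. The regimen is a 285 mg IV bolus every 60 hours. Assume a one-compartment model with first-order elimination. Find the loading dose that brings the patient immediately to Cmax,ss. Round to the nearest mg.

326 mg

f = (1/2)^(60/20) ≈ 0.125000; accumulation ratio R = 1/(1−f) ≈ 1.14286.
Loading dose to hit Cmax,ss on first dose: D_load = D_maint·R ≈ 285 × 1.14286 ≈ 325.72 mg.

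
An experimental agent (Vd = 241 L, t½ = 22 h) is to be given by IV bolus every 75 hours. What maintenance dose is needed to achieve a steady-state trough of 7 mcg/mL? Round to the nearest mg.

τ/t½ = 75/22 ≈ 3.4091, so f = (1/2)^(75/22) ≈ 0.094137.
Cmin,ss = (D/Vd)·f/(1−f), so D = Cmin,ss·Vd·(1−f)/f.
D = 7 × 241 × (1−f)/f ≈ 7 × 241 × 9.62282 ≈ 16233.70 mg.

16234 mg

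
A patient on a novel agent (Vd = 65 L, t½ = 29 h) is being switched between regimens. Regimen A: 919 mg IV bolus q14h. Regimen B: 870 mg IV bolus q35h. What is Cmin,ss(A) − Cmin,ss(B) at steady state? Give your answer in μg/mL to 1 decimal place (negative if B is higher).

25.3 μg/mL

Regimen A: f = (1/2)^(14/29) ≈ 0.7156; Cmin,ss = (919/65)·f/(1−f) ≈ 35.575 μg/mL.
Regimen B: f = (1/2)^(35/29) ≈ 0.4332; Cmin,ss = (870/65)·f/(1−f) ≈ 10.230 μg/mL.
Difference ≈ 35.575 − 10.230 ≈ 25.345 μg/mL.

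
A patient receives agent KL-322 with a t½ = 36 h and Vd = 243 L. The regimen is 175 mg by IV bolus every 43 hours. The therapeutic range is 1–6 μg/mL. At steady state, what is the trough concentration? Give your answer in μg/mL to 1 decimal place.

0.6 μg/mL

Over one 43-h interval, 43/36 ≈ 1.1944 half-lives elapse, leaving f ≈ 0.4370 of each dose.
Single-dose peak C₀ = D/Vd = 175/243 ≈ 0.720 μg/mL.
Steady-state trough Cmin,ss = C₀·f/(1−f) ≈ 0.720 × 0.4370/0.5630 ≈ 0.559 μg/mL.
Trough 0.6 μg/mL vs MEC 1 μg/mL: subtherapeutic.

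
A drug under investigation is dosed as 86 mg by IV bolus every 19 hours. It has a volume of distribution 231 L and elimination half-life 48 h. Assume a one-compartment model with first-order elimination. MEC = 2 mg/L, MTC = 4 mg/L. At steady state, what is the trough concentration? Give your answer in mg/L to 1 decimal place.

τ/t½ = 19/48 ≈ 0.39583, so fraction remaining f = (1/2)^(19/48) ≈ 0.7601.
At steady state, accumulation factor R = 1/(1 − e^(−kτ)) ≈ 4.1684.
Single-dose peak C₀ = D/Vd = 86/231 ≈ 0.372 mg/L.
Steady-state peak Cmax,ss = C₀·R ≈ 0.372 × 4.1684 ≈ 1.551 mg/L.
One interval later, Cmin,ss = Cmax,ss·e^(−kτ) ≈ 1.551 × 0.7601 ≈ 1.179 mg/L.
Trough 1.2 mg/L vs MEC 2 mg/L: subtherapeutic.

1.2 mg/L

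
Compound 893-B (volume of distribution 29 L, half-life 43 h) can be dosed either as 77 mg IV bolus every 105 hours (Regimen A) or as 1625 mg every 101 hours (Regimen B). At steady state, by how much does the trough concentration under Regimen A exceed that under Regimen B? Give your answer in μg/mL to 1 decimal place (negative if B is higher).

Regimen A: f = (1/2)^(105/43) ≈ 0.1840; Cmin,ss = (77/29)·f/(1−f) ≈ 0.599 μg/mL.
Regimen B: f = (1/2)^(101/43) ≈ 0.1963; Cmin,ss = (1625/29)·f/(1−f) ≈ 13.686 μg/mL.
Difference ≈ 0.599 − 13.686 ≈ -13.087 μg/mL.

-13.1 μg/mL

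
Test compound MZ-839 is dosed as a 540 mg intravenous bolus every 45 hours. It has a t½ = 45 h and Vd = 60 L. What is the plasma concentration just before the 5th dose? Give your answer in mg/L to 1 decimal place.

f = (1/2)^(τ/t½) = (1/2)^(45/45) ≈ 0.5000.
C₀ = D/Vd = 540/60 ≈ 9.000 mg/L.
Before the 5th dose, 4 doses have been given. Superposition: Cmin = C₀·(f + f² + … + f^4).
≈ 9.000 × (0.5000 + 0.2500 + 0.1250 + 0.0625) ≈ 9.000 × 0.9375 ≈ 8.438 mg/L.

8.4 mg/L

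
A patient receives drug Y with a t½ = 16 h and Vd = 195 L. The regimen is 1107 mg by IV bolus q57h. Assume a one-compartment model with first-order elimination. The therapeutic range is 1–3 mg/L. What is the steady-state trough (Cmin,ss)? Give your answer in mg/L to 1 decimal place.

0.5 mg/L

k = ln2/t½ = ln2/16 ≈ 0.043322 h⁻¹; fraction remaining f = e^(−kτ) = e^(−0.043322×57) ≈ 0.0846.
At steady state, accumulation factor R = 1/(1 − e^(−kτ)) ≈ 1.0924.
Single-dose peak C₀ = D/Vd = 1107/195 ≈ 5.677 mg/L.
Cmax,ss = C₀/(1 − f) ≈ 5.677/0.9154 ≈ 6.202 mg/L.
One interval later, Cmin,ss = Cmax,ss·e^(−kτ) ≈ 6.202 × 0.0846 ≈ 0.525 mg/L.
Trough 0.5 mg/L vs MEC 1 mg/L: subtherapeutic.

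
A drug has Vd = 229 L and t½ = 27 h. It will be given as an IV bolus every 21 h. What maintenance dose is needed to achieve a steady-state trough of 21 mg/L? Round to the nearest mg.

τ/t½ = 21/27 ≈ 0.77778, so f = (1/2)^(21/27) ≈ 0.583265.
Cmin,ss = (D/Vd)·f/(1−f), so D = Cmin,ss·Vd·(1−f)/f.
D = 21 × 229 × (1−f)/f ≈ 21 × 229 × 0.71449 ≈ 3435.98 mg.

3436 mg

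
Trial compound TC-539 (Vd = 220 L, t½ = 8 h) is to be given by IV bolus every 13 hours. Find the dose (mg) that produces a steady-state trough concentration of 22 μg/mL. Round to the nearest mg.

10089 mg

τ/t½ = 13/8 ≈ 1.625, so f = (1/2)^(13/8) ≈ 0.324210.
Cmin,ss = (D/Vd)·f/(1−f), so D = Cmin,ss·Vd·(1−f)/f.
D = 22 × 220 × (1−f)/f ≈ 22 × 220 × 2.08442 ≈ 10088.59 mg.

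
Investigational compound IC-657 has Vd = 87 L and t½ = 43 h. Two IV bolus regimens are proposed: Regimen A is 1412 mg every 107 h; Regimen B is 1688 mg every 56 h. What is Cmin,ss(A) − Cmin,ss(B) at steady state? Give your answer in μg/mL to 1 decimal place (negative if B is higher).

-9.7 μg/mL

Regimen A: f = (1/2)^(107/43) ≈ 0.1782; Cmin,ss = (1412/87)·f/(1−f) ≈ 3.519 μg/mL.
Regimen B: f = (1/2)^(56/43) ≈ 0.4055; Cmin,ss = (1688/87)·f/(1−f) ≈ 13.234 μg/mL.
Difference ≈ 3.519 − 13.234 ≈ -9.715 μg/mL.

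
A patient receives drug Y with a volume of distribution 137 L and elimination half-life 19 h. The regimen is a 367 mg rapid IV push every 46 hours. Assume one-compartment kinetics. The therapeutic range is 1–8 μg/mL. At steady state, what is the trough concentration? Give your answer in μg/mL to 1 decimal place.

Over one 46-h interval, 46/19 ≈ 2.4211 half-lives elapse, leaving f ≈ 0.1867 of each dose.
Each bolus raises the concentration by D/Vd = 367/137 ≈ 2.679 μg/mL.
Steady-state trough Cmin,ss = C₀·f/(1−f) ≈ 2.679 × 0.1867/0.8133 ≈ 0.615 μg/mL.
Trough 0.6 μg/mL vs MEC 1 μg/mL: subtherapeutic.

0.6 μg/mL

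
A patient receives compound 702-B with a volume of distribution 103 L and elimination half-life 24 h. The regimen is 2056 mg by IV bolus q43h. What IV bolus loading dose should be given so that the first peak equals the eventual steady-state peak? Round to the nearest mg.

2891 mg

f = (1/2)^(43/24) ≈ 0.288838; accumulation ratio R = 1/(1−f) ≈ 1.40615.
Loading dose to hit Cmax,ss on first dose: D_load = D_maint·R ≈ 2056 × 1.40615 ≈ 2891.04 mg.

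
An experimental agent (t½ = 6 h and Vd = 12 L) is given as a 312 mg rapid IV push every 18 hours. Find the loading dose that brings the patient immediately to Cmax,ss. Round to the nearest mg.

f = (1/2)^(18/6) ≈ 0.125000; accumulation ratio R = 1/(1−f) ≈ 1.14286.
Loading dose to hit Cmax,ss on first dose: D_load = D_maint·R ≈ 312 × 1.14286 ≈ 356.57 mg.

357 mg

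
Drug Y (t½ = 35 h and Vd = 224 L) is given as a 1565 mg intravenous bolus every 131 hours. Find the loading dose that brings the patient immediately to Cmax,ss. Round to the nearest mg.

1691 mg

f = (1/2)^(131/35) ≈ 0.074694; accumulation ratio R = 1/(1−f) ≈ 1.08072.
Loading dose to hit Cmax,ss on first dose: D_load = D_maint·R ≈ 1565 × 1.08072 ≈ 1691.33 mg.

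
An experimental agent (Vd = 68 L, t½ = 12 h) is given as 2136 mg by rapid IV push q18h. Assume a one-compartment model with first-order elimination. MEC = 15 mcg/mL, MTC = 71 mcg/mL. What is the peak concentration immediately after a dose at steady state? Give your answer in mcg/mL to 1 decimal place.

48.6 mcg/mL

k = ln2/t½ = ln2/12 ≈ 0.057762 h⁻¹; fraction remaining f = e^(−kτ) = e^(−0.057762×18) ≈ 0.3536.
At steady state, accumulation factor R = 1/(1 − e^(−kτ)) ≈ 1.5470.
Each bolus raises the concentration by D/Vd = 2136/68 ≈ 31.412 mcg/mL.
Steady-state peak Cmax,ss = C₀·R ≈ 31.412 × 1.5470 ≈ 48.594 mcg/mL.
Peak 48.6 mcg/mL vs MTC 71 mcg/mL: below toxic threshold.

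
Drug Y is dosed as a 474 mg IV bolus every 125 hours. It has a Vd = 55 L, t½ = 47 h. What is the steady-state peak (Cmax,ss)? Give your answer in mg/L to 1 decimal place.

10.2 mg/L

k = ln2/t½ = ln2/47 ≈ 0.014748 h⁻¹; fraction remaining f = e^(−kτ) = e^(−0.014748×125) ≈ 0.1583.
At steady state, accumulation factor R = 1/(1 − e^(−kτ)) ≈ 1.1881.
Single-dose peak C₀ = D/Vd = 474/55 ≈ 8.618 mg/L.
Cmax,ss = C₀/(1 − f) ≈ 8.618/0.8417 ≈ 10.239 mg/L.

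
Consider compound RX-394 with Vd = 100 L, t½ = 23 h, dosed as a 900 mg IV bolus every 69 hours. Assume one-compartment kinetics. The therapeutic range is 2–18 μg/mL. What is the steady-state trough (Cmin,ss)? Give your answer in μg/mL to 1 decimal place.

1.3 μg/mL

The dosing interval is 3 half-lives, so f = 2^(−3) = 0.125.
Accumulation ratio R = 1/(1 − f) = 1/0.875 = 8/7.
Single-dose peak C₀ = D/Vd = 900/100 = 9 μg/mL.
Steady-state peak Cmax,ss = C₀·R = 9 × 8/7 ≈ 10.286 μg/mL.
Steady-state trough Cmin,ss = Cmax,ss·f ≈ 10.286 × 0.125 ≈ 1.286 μg/mL.
Trough 1.3 μg/mL vs MEC 2 μg/mL: subtherapeutic.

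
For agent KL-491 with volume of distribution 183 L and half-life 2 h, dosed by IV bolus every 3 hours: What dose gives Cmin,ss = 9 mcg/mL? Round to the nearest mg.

τ/t½ = 3/2 ≈ 1.5, so f = (1/2)^(3/2) ≈ 0.353553.
Cmin,ss = (D/Vd)·f/(1−f), so D = Cmin,ss·Vd·(1−f)/f.
D = 9 × 183 × (1−f)/f ≈ 9 × 183 × 1.82843 ≈ 3011.42 mg.

3011 mg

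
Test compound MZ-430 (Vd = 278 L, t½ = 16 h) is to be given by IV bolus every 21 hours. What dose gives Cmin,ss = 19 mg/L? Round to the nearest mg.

τ/t½ = 21/16 ≈ 1.3125, so f = (1/2)^(21/16) ≈ 0.402623.
Cmin,ss = (D/Vd)·f/(1−f), so D = Cmin,ss·Vd·(1−f)/f.
D = 19 × 278 × (1−f)/f ≈ 19 × 278 × 1.48371 ≈ 7836.96 mg.

7837 mg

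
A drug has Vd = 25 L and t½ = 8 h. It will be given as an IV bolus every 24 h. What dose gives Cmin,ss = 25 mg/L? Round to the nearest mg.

τ/t½ = 24/8 ≈ 3, so f = (1/2)^(24/8) ≈ 0.125000.
Cmin,ss = (D/Vd)·f/(1−f), so D = Cmin,ss·Vd·(1−f)/f.
D = 25 × 25 × (1−f)/f ≈ 25 × 25 × 7.00000 ≈ 4375.00 mg.

4375 mg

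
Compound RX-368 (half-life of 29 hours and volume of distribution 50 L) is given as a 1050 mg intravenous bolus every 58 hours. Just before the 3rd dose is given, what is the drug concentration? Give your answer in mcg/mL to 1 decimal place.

6.6 mcg/mL

f = (1/2)^(τ/t½) = (1/2)^(58/29) ≈ 0.2500.
C₀ = D/Vd = 1050/50 ≈ 21.000 mcg/mL.
Before the 3rd dose, 2 doses have been given. Superposition: Cmin = C₀·(f + f²).
≈ 21.000 × (0.2500 + 0.0625) ≈ 21.000 × 0.3125 ≈ 6.562 mcg/mL.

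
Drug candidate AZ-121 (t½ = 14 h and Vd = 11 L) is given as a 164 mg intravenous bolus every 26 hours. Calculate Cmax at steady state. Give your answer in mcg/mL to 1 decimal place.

20.6 mcg/mL

k = ln2/t½ = ln2/14 ≈ 0.049511 h⁻¹; fraction remaining f = e^(−kτ) = e^(−0.049511×26) ≈ 0.2760.
Accumulation ratio R = 1/(1 − f) ≈ 1/0.7240 ≈ 1.3812.
Each bolus raises the concentration by D/Vd = 164/11 ≈ 14.909 mcg/mL.
Steady-state peak Cmax,ss = C₀·R ≈ 14.909 × 1.3812 ≈ 20.592 mcg/mL.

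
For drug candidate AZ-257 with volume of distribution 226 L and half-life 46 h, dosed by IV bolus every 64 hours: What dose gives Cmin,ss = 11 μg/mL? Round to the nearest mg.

4035 mg

τ/t½ = 64/46 ≈ 1.3913, so f = (1/2)^(64/46) ≈ 0.381220.
Cmin,ss = (D/Vd)·f/(1−f), so D = Cmin,ss·Vd·(1−f)/f.
D = 11 × 226 × (1−f)/f ≈ 11 × 226 × 1.62316 ≈ 4035.18 mg.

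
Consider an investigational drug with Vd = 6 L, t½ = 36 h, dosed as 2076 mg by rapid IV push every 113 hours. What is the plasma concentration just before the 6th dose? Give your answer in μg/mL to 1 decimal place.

f = (1/2)^(τ/t½) = (1/2)^(113/36) ≈ 0.1135.
C₀ = D/Vd = 2076/6 ≈ 346.000 μg/mL.
Before the 6th dose, 5 doses have been given. Superposition: Cmin = C₀·(f + f² + … + f^5).
≈ 346.000 × (0.1135 + 0.0129 + 0.0015 + 0.0002 + 0.0000) ≈ 346.000 × 0.1281 ≈ 44.323 μg/mL.

44.3 μg/mL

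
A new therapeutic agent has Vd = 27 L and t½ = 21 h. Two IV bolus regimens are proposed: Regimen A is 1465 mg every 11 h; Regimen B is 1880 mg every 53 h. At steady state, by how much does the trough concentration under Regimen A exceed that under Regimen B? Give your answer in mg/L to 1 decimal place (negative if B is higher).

109.3 mg/L

Regimen A: f = (1/2)^(11/21) ≈ 0.6955; Cmin,ss = (1465/27)·f/(1−f) ≈ 123.932 mg/L.
Regimen B: f = (1/2)^(53/21) ≈ 0.1739; Cmin,ss = (1880/27)·f/(1−f) ≈ 14.658 mg/L.
Difference ≈ 123.932 − 14.658 ≈ 109.274 mg/L.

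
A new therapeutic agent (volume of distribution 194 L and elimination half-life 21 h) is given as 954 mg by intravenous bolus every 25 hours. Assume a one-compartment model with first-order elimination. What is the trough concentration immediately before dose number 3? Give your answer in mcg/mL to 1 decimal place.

f = (1/2)^(τ/t½) = (1/2)^(25/21) ≈ 0.4382.
C₀ = D/Vd = 954/194 ≈ 4.918 mcg/mL.
Before the 3rd dose, 2 doses have been given. Superposition: Cmin = C₀·(f + f²).
≈ 4.918 × (0.4382 + 0.1920) ≈ 4.918 × 0.6302 ≈ 3.099 mcg/mL.

3.1 mcg/mL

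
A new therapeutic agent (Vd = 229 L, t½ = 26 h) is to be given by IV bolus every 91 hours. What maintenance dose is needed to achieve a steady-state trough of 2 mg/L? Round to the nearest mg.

τ/t½ = 91/26 ≈ 3.5, so f = (1/2)^(91/26) ≈ 0.088388.
Cmin,ss = (D/Vd)·f/(1−f), so D = Cmin,ss·Vd·(1−f)/f.
D = 2 × 229 × (1−f)/f ≈ 2 × 229 × 10.31375 ≈ 4723.70 mg.

4724 mg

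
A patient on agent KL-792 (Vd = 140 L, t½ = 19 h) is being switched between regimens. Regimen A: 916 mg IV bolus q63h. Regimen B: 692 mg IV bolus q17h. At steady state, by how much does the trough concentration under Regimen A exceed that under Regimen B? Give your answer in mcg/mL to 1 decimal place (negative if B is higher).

-5.0 mcg/mL

Regimen A: f = (1/2)^(63/19) ≈ 0.1004; Cmin,ss = (916/140)·f/(1−f) ≈ 0.730 mcg/mL.
Regimen B: f = (1/2)^(17/19) ≈ 0.5378; Cmin,ss = (692/140)·f/(1−f) ≈ 5.751 mcg/mL.
Difference ≈ 0.730 − 5.751 ≈ -5.021 mcg/mL.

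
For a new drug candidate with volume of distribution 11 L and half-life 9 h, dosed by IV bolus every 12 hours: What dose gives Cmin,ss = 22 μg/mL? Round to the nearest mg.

368 mg

τ/t½ = 12/9 ≈ 1.3333, so f = (1/2)^(12/9) ≈ 0.396850.
Cmin,ss = (D/Vd)·f/(1−f), so D = Cmin,ss·Vd·(1−f)/f.
D = 22 × 11 × (1−f)/f ≈ 22 × 11 × 1.51984 ≈ 367.80 mg.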